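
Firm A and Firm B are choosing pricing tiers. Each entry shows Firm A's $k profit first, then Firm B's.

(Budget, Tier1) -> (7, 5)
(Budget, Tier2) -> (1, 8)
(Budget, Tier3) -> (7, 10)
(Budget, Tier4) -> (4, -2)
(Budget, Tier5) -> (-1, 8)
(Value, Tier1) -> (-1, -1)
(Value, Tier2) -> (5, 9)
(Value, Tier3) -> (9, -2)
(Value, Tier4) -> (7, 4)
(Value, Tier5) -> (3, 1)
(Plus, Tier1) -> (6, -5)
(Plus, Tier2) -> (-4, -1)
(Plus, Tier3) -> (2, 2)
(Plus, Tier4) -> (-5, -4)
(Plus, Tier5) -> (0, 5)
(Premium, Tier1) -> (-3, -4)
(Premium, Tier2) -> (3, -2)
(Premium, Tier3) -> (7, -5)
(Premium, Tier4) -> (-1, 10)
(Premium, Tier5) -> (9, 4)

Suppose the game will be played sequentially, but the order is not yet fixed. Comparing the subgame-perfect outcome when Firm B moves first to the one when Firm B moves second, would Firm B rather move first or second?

If Firm A leads: Firm B's best replies are Budget→Tier3, Value→Tier2, Plus→Tier5, Premium→Tier4; Firm A's induced payoffs 7, 5, 0, -1; outcome (Budget, Tier3), payoffs (7, 10).
If Firm B leads: Firm A's best replies are Tier1→Budget, Tier2→Value, Tier3→Value, Tier4→Value, Tier5→Premium; Firm B's induced payoffs 5, 9, -2, 4, 4; outcome (Value, Tier2), payoffs (5, 9).
Firm B gets 9 moving first and 10 moving second, so Firm B prefers to move second.

second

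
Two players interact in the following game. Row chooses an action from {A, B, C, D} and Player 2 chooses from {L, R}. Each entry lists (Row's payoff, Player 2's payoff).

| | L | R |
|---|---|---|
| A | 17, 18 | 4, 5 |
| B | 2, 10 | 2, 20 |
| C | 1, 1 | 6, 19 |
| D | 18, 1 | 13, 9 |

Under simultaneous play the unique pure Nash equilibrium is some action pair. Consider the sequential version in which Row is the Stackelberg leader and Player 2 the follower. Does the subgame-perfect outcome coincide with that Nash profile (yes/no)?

no

Backward induction with Row moving first.
- A: Player 2 compares 18, 5 and picks L; Row would get 17.
- B: Player 2 compares 10, 20 and picks R; Row would get 2.
- C: Player 2 compares 1, 19 and picks R; Row would get 6.
- D: Player 2 compares 1, 9 and picks R; Row would get 13.
Row's induced payoffs are 17, 2, 6, 13, so Row commits to A. Subgame-perfect outcome: (A, L) with payoffs (17, 18).
Under simultaneous play:
Row's best replies: L→D; R→D.
Player 2's best replies: A→L; B→R; C→R; D→R.
The unique mutual best reply is (D, R), giving (13, 9).
Sequential outcome (A, L) differs from the Nash profile (D, R).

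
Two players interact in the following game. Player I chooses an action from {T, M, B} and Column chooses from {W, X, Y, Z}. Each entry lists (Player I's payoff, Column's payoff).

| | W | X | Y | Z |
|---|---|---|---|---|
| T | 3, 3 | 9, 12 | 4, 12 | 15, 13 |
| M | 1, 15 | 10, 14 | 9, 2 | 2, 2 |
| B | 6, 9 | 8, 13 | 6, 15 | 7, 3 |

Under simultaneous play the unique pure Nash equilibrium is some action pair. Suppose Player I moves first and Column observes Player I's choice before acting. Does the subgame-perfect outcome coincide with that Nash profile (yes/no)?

yes

Column best-responds to each possible Player I move:
- T → Column plays Z (best of 3, 12, 12, 13); Player I gets 15.
- M → Column plays W (best of 15, 14, 2, 2); Player I gets 1.
- B → Column plays Y (best of 9, 13, 15, 3); Player I gets 6.
Maximizing over 15, 1, 6, Player I chooses T. Subgame-perfect outcome: (T, Z) with payoffs (15, 13).
For the simultaneous game, intersect best replies.
Player I's best replies: W→B; X→M; Y→M; Z→T.
Column's best replies: T→Z; M→W; B→Y.
The unique mutual best reply is (T, Z), giving (15, 13).
Sequential outcome (T, Z) coincides with the Nash profile (T, Z).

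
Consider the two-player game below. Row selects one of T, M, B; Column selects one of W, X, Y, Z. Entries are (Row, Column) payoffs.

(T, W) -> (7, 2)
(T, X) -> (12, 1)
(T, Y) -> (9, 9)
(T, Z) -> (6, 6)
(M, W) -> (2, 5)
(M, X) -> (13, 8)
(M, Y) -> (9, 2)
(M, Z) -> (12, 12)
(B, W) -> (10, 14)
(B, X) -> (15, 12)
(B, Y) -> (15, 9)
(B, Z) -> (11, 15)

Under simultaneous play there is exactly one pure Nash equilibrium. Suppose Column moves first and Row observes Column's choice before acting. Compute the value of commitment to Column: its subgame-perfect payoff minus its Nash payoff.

2

Solve by backward induction (Column leads).
- W: Row compares 7, 2, 10 and picks B; Column would get 14.
- X: Row compares 12, 13, 15 and picks B; Column would get 12.
- Y: Row compares 9, 9, 15 and picks B; Column would get 9.
- Z: Row compares 6, 12, 11 and picks M; Column would get 12.
Column's induced payoffs are 14, 12, 9, 12, so Column commits to W. Subgame-perfect outcome: (B, W) with payoffs (10, 14).
Under simultaneous play:
Row's best replies: W→B; X→B; Y→B; Z→M.
Column's best replies: T→Y; M→Z; B→Z.
The unique mutual best reply is (M, Z), giving (12, 12).
Column's commitment gain: 14 − 12 = 2.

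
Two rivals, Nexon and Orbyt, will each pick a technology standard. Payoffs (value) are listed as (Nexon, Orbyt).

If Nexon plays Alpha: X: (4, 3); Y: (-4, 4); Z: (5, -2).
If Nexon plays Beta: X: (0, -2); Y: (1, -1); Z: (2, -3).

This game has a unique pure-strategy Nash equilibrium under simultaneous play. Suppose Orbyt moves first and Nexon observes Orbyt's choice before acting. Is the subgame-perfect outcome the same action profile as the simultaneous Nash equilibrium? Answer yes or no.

no

Backward induction with Orbyt moving first.
- X → Nexon plays Alpha (best of 4, 0); Orbyt gets 3.
- Y → Nexon plays Beta (best of -4, 1); Orbyt gets -1.
- Z → Nexon plays Alpha (best of 5, 2); Orbyt gets -2.
Maximizing over 3, -1, -2, Orbyt chooses X. Subgame-perfect outcome: (Alpha, X) with payoffs (4, 3).
Under simultaneous play:
Nexon's best replies: X→Alpha; Y→Beta; Z→Alpha.
Orbyt's best replies: Alpha→Y; Beta→Y.
Only (Beta, Y) has each player best-responding; Nash payoffs (1, -1).
Sequential outcome (Alpha, X) differs from the Nash profile (Beta, Y).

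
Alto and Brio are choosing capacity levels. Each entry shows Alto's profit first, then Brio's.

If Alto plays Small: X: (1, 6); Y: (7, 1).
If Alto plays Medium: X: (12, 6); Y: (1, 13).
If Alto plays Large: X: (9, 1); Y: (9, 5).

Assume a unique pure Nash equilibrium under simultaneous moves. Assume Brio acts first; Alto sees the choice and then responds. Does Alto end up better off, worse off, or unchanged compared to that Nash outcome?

Work backward from Alto's decision.
- X → Alto plays Medium (best of 1, 12, 9); Brio gets 6.
- Y → Alto plays Large (best of 7, 1, 9); Brio gets 5.
Brio's induced payoffs are 6, 5, so Brio commits to X. Subgame-perfect outcome: (Medium, X) with payoffs (12, 6).
Now find the simultaneous Nash equilibrium.
Alto's best replies: X→Medium; Y→Large.
Brio's best replies: Small→X; Medium→Y; Large→Y.
Only (Large, Y) has each player best-responding; Nash payoffs (9, 5).
Alto earns 12 sequentially versus 9 at the Nash outcome: better off.

better off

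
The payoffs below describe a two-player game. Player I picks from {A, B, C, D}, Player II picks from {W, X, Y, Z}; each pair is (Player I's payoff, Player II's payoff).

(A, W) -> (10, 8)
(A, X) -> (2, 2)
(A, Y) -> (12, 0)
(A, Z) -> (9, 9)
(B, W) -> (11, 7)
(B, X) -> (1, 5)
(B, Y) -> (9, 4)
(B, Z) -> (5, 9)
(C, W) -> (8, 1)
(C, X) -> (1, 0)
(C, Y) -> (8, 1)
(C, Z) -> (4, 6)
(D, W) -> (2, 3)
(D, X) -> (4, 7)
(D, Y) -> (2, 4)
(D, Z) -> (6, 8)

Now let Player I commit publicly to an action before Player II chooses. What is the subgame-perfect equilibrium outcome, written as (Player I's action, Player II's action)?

Backward induction with Player I moving first.
- A → Player II plays Z (best of 8, 2, 0, 9); Player I gets 9.
- B → Player II plays Z (best of 7, 5, 4, 9); Player I gets 5.
- C → Player II plays Z (best of 1, 0, 1, 6); Player I gets 4.
- D → Player II plays Z (best of 3, 7, 4, 8); Player I gets 6.
Among 9, 5, 4, 6, the best is 9 at A. Subgame-perfect outcome: (A, Z) with payoffs (9, 9).

(A, Z)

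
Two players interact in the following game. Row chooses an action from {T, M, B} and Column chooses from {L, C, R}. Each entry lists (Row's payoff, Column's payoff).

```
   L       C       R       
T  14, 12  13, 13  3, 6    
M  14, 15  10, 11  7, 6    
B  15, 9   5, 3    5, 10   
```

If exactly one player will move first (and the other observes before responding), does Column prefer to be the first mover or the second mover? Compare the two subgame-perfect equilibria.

If Row leads: Column's best replies are T→C, M→L, B→R; Row's induced payoffs 13, 14, 5; outcome (M, L), payoffs (14, 15).
If Column leads: Row's best replies are L→B, C→T, R→M; Column's induced payoffs 9, 13, 6; outcome (T, C), payoffs (13, 13).
Column gets 13 moving first and 15 moving second, so Column prefers to move second.

second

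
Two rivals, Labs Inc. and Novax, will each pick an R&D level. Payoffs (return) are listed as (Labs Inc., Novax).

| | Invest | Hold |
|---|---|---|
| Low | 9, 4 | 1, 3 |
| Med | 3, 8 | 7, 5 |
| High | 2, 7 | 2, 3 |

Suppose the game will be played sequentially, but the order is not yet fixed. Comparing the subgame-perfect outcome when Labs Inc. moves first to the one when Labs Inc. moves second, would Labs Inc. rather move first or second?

If Labs Inc. leads: Novax's best replies are Low→Invest, Med→Invest, High→Invest; Labs Inc.'s induced payoffs 9, 3, 2; outcome (Low, Invest), payoffs (9, 4).
If Novax leads: Labs Inc.'s best replies are Invest→Low, Hold→Med; Novax's induced payoffs 4, 5; outcome (Med, Hold), payoffs (7, 5).
Labs Inc. gets 9 moving first and 7 moving second, so Labs Inc. prefers to move first.

first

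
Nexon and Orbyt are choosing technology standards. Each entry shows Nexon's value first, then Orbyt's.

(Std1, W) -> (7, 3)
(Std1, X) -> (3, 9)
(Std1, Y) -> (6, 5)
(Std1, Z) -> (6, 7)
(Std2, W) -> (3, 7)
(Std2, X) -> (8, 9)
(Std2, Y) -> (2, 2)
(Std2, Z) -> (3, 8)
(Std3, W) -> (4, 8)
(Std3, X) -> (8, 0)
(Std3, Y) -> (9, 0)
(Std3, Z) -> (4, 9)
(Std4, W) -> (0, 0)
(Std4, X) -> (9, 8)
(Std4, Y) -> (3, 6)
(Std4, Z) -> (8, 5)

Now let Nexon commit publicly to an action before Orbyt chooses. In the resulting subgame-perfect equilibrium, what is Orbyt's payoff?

Solve by backward induction (Nexon leads).
- Std1: Orbyt compares 3, 9, 5, 7 and picks X; Nexon would get 3.
- Std2: Orbyt compares 7, 9, 2, 8 and picks X; Nexon would get 8.
- Std3: Orbyt compares 8, 0, 0, 9 and picks Z; Nexon would get 4.
- Std4: Orbyt compares 0, 8, 6, 5 and picks X; Nexon would get 9.
Among 3, 8, 4, 9, the best is 9 at Std4. Subgame-perfect outcome: (Std4, X) with payoffs (9, 8).

8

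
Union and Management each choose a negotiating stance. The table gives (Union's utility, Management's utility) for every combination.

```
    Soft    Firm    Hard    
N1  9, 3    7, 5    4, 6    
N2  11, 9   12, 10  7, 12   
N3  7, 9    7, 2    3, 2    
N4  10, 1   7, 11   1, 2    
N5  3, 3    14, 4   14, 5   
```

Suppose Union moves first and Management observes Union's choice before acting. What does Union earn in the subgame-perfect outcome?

Management best-responds to each possible Union move:
- N1: Management compares 3, 5, 6 and picks Hard; Union would get 4.
- N2: Management compares 9, 10, 12 and picks Hard; Union would get 7.
- N3: Management compares 9, 2, 2 and picks Soft; Union would get 7.
- N4: Management compares 1, 11, 2 and picks Firm; Union would get 7.
- N5: Management compares 3, 4, 5 and picks Hard; Union would get 14.
Maximizing over 4, 7, 7, 7, 14, Union chooses N5. Subgame-perfect outcome: (N5, Hard) with payoffs (14, 5).

14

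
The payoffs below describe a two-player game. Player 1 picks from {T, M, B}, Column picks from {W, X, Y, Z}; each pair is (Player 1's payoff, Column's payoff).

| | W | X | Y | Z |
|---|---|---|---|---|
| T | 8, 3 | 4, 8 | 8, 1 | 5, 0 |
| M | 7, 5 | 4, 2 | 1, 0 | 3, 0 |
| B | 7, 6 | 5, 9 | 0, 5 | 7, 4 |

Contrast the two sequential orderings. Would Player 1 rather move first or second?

If Player 1 leads: Column's best replies are T→X, M→W, B→X; Player 1's induced payoffs 4, 7, 5; outcome (M, W), payoffs (7, 5).
If Column leads: Player 1's best replies are W→T, X→B, Y→T, Z→B; Column's induced payoffs 3, 9, 1, 4; outcome (B, X), payoffs (5, 9).
Player 1 gets 7 moving first and 5 moving second, so Player 1 prefers to move first.

first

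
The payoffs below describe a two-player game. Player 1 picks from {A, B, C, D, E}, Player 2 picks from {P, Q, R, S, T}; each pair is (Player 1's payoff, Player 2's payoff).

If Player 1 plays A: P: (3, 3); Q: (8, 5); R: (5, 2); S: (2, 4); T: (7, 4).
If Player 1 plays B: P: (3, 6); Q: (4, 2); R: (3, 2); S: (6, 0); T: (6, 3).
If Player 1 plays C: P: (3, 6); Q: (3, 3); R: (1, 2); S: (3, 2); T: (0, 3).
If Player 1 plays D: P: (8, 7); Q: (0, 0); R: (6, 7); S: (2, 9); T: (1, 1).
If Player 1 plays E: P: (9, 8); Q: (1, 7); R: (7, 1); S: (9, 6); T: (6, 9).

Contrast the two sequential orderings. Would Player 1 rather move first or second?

second

If Player 1 leads: Player 2's best replies are A→Q, B→P, C→P, D→S, E→T; Player 1's induced payoffs 8, 3, 3, 2, 6; outcome (A, Q), payoffs (8, 5).
If Player 2 leads: Player 1's best replies are P→E, Q→A, R→E, S→E, T→A; Player 2's induced payoffs 8, 5, 1, 6, 4; outcome (E, P), payoffs (9, 8).
Player 1 gets 8 moving first and 9 moving second, so Player 1 prefers to move second.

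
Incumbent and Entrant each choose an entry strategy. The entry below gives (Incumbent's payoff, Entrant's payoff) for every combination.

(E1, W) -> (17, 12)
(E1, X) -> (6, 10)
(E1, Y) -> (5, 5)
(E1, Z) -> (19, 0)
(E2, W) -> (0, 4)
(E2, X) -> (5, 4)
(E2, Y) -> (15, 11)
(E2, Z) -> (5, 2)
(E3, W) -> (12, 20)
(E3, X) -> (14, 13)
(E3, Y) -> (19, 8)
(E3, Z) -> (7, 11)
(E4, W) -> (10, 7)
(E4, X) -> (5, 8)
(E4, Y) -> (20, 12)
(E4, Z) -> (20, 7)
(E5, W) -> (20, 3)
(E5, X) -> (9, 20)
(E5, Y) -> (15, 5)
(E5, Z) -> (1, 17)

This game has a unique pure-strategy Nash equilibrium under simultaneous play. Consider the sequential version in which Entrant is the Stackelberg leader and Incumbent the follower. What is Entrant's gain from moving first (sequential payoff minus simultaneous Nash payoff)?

1

Work backward from Incumbent's decision.
- W: BR = E5, leader payoff 3.
- X: BR = E3, leader payoff 13.
- Y: BR = E4, leader payoff 12.
- Z: BR = E4, leader payoff 7.
Entrant's induced payoffs are 3, 13, 12, 7, so Entrant commits to X. Subgame-perfect outcome: (E3, X) with payoffs (14, 13).
For the simultaneous game, intersect best replies.
Incumbent's best replies: W→E5; X→E3; Y→E4; Z→E4.
Entrant's best replies: E1→W; E2→Y; E3→W; E4→Y; E5→X.
Only (E4, Y) has each player best-responding; Nash payoffs (20, 12).
Entrant's commitment gain: 13 − 12 = 1.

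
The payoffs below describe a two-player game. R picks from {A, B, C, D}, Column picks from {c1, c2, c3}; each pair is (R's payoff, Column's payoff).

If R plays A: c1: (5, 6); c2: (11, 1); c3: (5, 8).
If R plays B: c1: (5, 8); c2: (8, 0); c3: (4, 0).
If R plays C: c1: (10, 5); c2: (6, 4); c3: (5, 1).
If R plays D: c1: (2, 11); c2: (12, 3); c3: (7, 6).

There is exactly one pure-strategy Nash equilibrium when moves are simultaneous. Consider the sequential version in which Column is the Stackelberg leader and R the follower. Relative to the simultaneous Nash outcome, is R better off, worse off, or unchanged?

worse off

Work backward from R's decision.
- c1: BR = C, leader payoff 5.
- c2: BR = D, leader payoff 3.
- c3: BR = D, leader payoff 6.
Among 5, 3, 6, the best is 6 at c3. Subgame-perfect outcome: (D, c3) with payoffs (7, 6).
For the simultaneous game, intersect best replies.
R's best replies: c1→C; c2→D; c3→D.
Column's best replies: A→c3; B→c1; C→c1; D→c1.
Only (C, c1) has each player best-responding; Nash payoffs (10, 5).
R earns 7 sequentially versus 10 at the Nash outcome: worse off.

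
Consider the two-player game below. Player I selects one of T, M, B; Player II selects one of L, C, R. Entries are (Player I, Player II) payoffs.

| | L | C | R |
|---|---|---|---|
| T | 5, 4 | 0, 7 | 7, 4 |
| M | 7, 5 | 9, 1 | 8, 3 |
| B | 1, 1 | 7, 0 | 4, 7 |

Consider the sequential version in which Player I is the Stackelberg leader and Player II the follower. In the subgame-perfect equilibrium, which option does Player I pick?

Player II best-responds to each possible Player I move:
- T: Player II compares 4, 7, 4 and picks C; Player I would get 0.
- M: Player II compares 5, 1, 3 and picks L; Player I would get 7.
- B: Player II compares 1, 0, 7 and picks R; Player I would get 4.
Among 0, 7, 4, the best is 7 at M. Subgame-perfect outcome: (M, L) with payoffs (7, 5).

M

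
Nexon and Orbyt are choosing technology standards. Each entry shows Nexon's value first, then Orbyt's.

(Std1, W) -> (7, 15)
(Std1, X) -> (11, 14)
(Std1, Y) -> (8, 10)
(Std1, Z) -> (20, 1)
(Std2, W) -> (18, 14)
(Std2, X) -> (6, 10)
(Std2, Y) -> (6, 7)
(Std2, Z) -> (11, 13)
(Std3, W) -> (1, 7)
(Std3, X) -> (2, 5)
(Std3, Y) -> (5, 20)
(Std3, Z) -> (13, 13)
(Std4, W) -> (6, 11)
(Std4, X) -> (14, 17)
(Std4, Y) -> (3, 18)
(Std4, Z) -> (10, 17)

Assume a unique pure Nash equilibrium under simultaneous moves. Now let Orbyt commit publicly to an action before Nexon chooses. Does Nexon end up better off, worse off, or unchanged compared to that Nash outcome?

worse off

Solve by backward induction (Orbyt leads).
- W → Nexon plays Std2 (best of 7, 18, 1, 6); Orbyt gets 14.
- X → Nexon plays Std4 (best of 11, 6, 2, 14); Orbyt gets 17.
- Y → Nexon plays Std1 (best of 8, 6, 5, 3); Orbyt gets 10.
- Z → Nexon plays Std1 (best of 20, 11, 13, 10); Orbyt gets 1.
Orbyt's induced payoffs are 14, 17, 10, 1, so Orbyt commits to X. Subgame-perfect outcome: (Std4, X) with payoffs (14, 17).
For the simultaneous game, intersect best replies.
Nexon's best replies: W→Std2; X→Std4; Y→Std1; Z→Std1.
Orbyt's best replies: Std1→W; Std2→W; Std3→Y; Std4→Y.
Only (Std2, W) has each player best-responding; Nash payoffs (18, 14).
Nexon earns 14 sequentially versus 18 at the Nash outcome: worse off.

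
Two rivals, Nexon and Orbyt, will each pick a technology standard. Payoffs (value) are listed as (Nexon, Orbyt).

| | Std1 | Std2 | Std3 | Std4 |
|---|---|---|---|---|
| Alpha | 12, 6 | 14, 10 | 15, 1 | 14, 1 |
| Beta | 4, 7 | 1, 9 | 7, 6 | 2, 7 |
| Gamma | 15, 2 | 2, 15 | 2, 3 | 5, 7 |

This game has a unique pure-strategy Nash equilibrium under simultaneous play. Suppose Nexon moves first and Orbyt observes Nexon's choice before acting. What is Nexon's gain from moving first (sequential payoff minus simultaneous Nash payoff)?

Solve by backward induction (Nexon leads).
- Alpha: Orbyt compares 6, 10, 1, 1 and picks Std2; Nexon would get 14.
- Beta: Orbyt compares 7, 9, 6, 7 and picks Std2; Nexon would get 1.
- Gamma: Orbyt compares 2, 15, 3, 7 and picks Std2; Nexon would get 2.
Among 14, 1, 2, the best is 14 at Alpha. Subgame-perfect outcome: (Alpha, Std2) with payoffs (14, 10).
Under simultaneous play:
Nexon's best replies: Std1→Gamma; Std2→Alpha; Std3→Alpha; Std4→Alpha.
Orbyt's best replies: Alpha→Std2; Beta→Std2; Gamma→Std2.
The unique mutual best reply is (Alpha, Std2), giving (14, 10).
Nexon's commitment gain: 14 − 14 = 0.

0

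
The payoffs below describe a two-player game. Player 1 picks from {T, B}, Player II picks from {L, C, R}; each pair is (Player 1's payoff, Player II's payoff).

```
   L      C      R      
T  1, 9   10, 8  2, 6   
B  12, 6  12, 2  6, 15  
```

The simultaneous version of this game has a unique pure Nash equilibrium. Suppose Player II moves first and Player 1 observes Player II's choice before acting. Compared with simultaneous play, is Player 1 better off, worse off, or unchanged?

unchanged

Player 1 best-responds to each possible Player II move:
- L → Player 1 plays B (best of 1, 12); Player II gets 6.
- C → Player 1 plays B (best of 10, 12); Player II gets 2.
- R → Player 1 plays B (best of 2, 6); Player II gets 15.
Among 6, 2, 15, the best is 15 at R. Subgame-perfect outcome: (B, R) with payoffs (6, 15).
Now find the simultaneous Nash equilibrium.
Player 1's best replies: L→B; C→B; R→B.
Player II's best replies: T→L; B→R.
The unique mutual best reply is (B, R), giving (6, 15).
Player 1 earns 6 sequentially versus 6 at the Nash outcome: unchanged.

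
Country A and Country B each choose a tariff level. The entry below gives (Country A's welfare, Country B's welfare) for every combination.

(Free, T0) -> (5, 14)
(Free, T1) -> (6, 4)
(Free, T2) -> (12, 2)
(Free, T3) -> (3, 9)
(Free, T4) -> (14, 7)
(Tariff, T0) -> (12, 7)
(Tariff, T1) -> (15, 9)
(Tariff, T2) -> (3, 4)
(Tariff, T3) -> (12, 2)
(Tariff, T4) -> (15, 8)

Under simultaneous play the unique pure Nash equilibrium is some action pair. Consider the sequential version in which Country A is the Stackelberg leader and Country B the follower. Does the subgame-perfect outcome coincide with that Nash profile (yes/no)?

yes

Country B best-responds to each possible Country A move:
- Free → Country B plays T0 (best of 14, 4, 2, 9, 7); Country A gets 5.
- Tariff → Country B plays T1 (best of 7, 9, 4, 2, 8); Country A gets 15.
Among 5, 15, the best is 15 at Tariff. Subgame-perfect outcome: (Tariff, T1) with payoffs (15, 9).
Under simultaneous play:
Country A's best replies: T0→Tariff; T1→Tariff; T2→Free; T3→Tariff; T4→Tariff.
Country B's best replies: Free→T0; Tariff→T1.
Only (Tariff, T1) has each player best-responding; Nash payoffs (15, 9).
Sequential outcome (Tariff, T1) coincides with the Nash profile (Tariff, T1).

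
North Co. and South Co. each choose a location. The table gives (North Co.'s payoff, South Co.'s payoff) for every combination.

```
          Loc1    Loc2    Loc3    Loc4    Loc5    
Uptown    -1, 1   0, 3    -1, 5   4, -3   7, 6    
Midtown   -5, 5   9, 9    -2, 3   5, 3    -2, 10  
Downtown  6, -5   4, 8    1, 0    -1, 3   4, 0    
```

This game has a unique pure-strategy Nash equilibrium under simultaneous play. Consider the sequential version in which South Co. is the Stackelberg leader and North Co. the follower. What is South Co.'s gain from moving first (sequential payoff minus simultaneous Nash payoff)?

3

Solve by backward induction (South Co. leads).
- Loc1: BR = Downtown, leader payoff -5.
- Loc2: BR = Midtown, leader payoff 9.
- Loc3: BR = Downtown, leader payoff 0.
- Loc4: BR = Midtown, leader payoff 3.
- Loc5: BR = Uptown, leader payoff 6.
Maximizing over -5, 9, 0, 3, 6, South Co. chooses Loc2. Subgame-perfect outcome: (Midtown, Loc2) with payoffs (9, 9).
Now find the simultaneous Nash equilibrium.
North Co.'s best replies: Loc1→Downtown; Loc2→Midtown; Loc3→Downtown; Loc4→Midtown; Loc5→Uptown.
South Co.'s best replies: Uptown→Loc5; Midtown→Loc5; Downtown→Loc2.
The unique mutual best reply is (Uptown, Loc5), giving (7, 6).
South Co.'s commitment gain: 9 − 6 = 3.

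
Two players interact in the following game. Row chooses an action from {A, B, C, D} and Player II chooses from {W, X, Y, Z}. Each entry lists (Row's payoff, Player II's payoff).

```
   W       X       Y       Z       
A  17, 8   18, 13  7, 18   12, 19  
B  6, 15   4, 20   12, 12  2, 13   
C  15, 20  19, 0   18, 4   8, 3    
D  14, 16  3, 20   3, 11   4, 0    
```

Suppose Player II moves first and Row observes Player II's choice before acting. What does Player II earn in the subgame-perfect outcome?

Row best-responds to each possible Player II move:
- W → Row plays A (best of 17, 6, 15, 14); Player II gets 8.
- X → Row plays C (best of 18, 4, 19, 3); Player II gets 0.
- Y → Row plays C (best of 7, 12, 18, 3); Player II gets 4.
- Z → Row plays A (best of 12, 2, 8, 4); Player II gets 19.
Maximizing over 8, 0, 4, 19, Player II chooses Z. Subgame-perfect outcome: (A, Z) with payoffs (12, 19).

19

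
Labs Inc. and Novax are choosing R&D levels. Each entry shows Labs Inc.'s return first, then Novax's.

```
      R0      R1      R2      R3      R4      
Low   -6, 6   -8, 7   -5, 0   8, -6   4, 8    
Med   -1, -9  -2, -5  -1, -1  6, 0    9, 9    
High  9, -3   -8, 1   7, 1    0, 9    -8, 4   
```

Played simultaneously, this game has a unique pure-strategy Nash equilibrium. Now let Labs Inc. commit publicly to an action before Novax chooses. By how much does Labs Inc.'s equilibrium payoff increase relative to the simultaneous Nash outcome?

0

Novax best-responds to each possible Labs Inc. move:
- Low → Novax plays R4 (best of 6, 7, 0, -6, 8); Labs Inc. gets 4.
- Med → Novax plays R4 (best of -9, -5, -1, 0, 9); Labs Inc. gets 9.
- High → Novax plays R3 (best of -3, 1, 1, 9, 4); Labs Inc. gets 0.
Maximizing over 4, 9, 0, Labs Inc. chooses Med. Subgame-perfect outcome: (Med, R4) with payoffs (9, 9).
Now find the simultaneous Nash equilibrium.
Labs Inc.'s best replies: R0→High; R1→Med; R2→High; R3→Low; R4→Med.
Novax's best replies: Low→R4; Med→R4; High→R3.
Only (Med, R4) has each player best-responding; Nash payoffs (9, 9).
Labs Inc.'s commitment gain: 9 − 9 = 0.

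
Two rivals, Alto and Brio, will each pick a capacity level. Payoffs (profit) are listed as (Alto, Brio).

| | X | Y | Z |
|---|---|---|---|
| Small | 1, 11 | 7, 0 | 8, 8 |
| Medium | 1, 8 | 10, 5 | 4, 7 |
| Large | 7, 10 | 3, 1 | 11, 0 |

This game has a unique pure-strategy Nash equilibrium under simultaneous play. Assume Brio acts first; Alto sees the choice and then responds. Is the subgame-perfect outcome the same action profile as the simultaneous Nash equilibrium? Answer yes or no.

Work backward from Alto's decision.
- X → Alto plays Large (best of 1, 1, 7); Brio gets 10.
- Y → Alto plays Medium (best of 7, 10, 3); Brio gets 5.
- Z → Alto plays Large (best of 8, 4, 11); Brio gets 0.
Maximizing over 10, 5, 0, Brio chooses X. Subgame-perfect outcome: (Large, X) with payoffs (7, 10).
Now find the simultaneous Nash equilibrium.
Alto's best replies: X→Large; Y→Medium; Z→Large.
Brio's best replies: Small→X; Medium→X; Large→X.
The unique mutual best reply is (Large, X), giving (7, 10).
Sequential outcome (Large, X) coincides with the Nash profile (Large, X).

yes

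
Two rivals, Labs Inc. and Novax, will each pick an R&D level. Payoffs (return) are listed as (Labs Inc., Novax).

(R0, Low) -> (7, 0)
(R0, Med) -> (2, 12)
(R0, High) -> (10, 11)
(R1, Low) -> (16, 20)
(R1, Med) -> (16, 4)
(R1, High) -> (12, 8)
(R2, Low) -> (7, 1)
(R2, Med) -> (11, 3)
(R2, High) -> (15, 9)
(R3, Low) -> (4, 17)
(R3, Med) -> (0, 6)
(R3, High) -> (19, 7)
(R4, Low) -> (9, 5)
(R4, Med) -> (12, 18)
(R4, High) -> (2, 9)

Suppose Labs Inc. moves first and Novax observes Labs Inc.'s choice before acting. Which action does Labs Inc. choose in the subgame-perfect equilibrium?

R1

Solve by backward induction (Labs Inc. leads).
- R0: Novax compares 0, 12, 11 and picks Med; Labs Inc. would get 2.
- R1: Novax compares 20, 4, 8 and picks Low; Labs Inc. would get 16.
- R2: Novax compares 1, 3, 9 and picks High; Labs Inc. would get 15.
- R3: Novax compares 17, 6, 7 and picks Low; Labs Inc. would get 4.
- R4: Novax compares 5, 18, 9 and picks Med; Labs Inc. would get 12.
Labs Inc.'s induced payoffs are 2, 16, 15, 4, 12, so Labs Inc. commits to R1. Subgame-perfect outcome: (R1, Low) with payoffs (16, 20).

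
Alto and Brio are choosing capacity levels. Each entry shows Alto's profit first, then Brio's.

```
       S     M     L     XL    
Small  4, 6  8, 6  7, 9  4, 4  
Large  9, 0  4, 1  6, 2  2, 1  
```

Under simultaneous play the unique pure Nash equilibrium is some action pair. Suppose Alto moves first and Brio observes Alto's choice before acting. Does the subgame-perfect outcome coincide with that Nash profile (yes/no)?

yes

Brio best-responds to each possible Alto move:
- Small → Brio plays L (best of 6, 6, 9, 4); Alto gets 7.
- Large → Brio plays L (best of 0, 1, 2, 1); Alto gets 6.
Maximizing over 7, 6, Alto chooses Small. Subgame-perfect outcome: (Small, L) with payoffs (7, 9).
Now find the simultaneous Nash equilibrium.
Alto's best replies: S→Large; M→Small; L→Small; XL→Small.
Brio's best replies: Small→L; Large→L.
The unique mutual best reply is (Small, L), giving (7, 9).
Sequential outcome (Small, L) coincides with the Nash profile (Small, L).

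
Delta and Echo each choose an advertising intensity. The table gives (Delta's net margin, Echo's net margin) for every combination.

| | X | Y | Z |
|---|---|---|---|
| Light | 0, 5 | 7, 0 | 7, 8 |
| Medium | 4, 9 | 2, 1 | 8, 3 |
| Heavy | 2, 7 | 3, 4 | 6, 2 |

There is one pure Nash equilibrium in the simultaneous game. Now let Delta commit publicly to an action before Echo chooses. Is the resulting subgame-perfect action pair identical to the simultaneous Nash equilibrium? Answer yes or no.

Work backward from Echo's decision.
- Light → Echo plays Z (best of 5, 0, 8); Delta gets 7.
- Medium → Echo plays X (best of 9, 1, 3); Delta gets 4.
- Heavy → Echo plays X (best of 7, 4, 2); Delta gets 2.
Maximizing over 7, 4, 2, Delta chooses Light. Subgame-perfect outcome: (Light, Z) with payoffs (7, 8).
Now find the simultaneous Nash equilibrium.
Delta's best replies: X→Medium; Y→Light; Z→Medium.
Echo's best replies: Light→Z; Medium→X; Heavy→X.
Only (Medium, X) has each player best-responding; Nash payoffs (4, 9).
Sequential outcome (Light, Z) differs from the Nash profile (Medium, X).

no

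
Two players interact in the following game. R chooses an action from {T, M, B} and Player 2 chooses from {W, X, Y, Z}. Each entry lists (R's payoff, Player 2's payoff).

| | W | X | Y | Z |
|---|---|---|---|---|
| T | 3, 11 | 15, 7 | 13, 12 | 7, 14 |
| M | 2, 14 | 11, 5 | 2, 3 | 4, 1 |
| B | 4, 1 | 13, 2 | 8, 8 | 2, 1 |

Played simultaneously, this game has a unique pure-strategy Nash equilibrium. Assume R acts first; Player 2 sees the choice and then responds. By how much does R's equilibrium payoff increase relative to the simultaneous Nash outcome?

1

Backward induction with R moving first.
- T → Player 2 plays Z (best of 11, 7, 12, 14); R gets 7.
- M → Player 2 plays W (best of 14, 5, 3, 1); R gets 2.
- B → Player 2 plays Y (best of 1, 2, 8, 1); R gets 8.
R's induced payoffs are 7, 2, 8, so R commits to B. Subgame-perfect outcome: (B, Y) with payoffs (8, 8).
Under simultaneous play:
R's best replies: W→B; X→T; Y→T; Z→T.
Player 2's best replies: T→Z; M→W; B→Y.
Only (T, Z) has each player best-responding; Nash payoffs (7, 14).
R's commitment gain: 8 − 7 = 1.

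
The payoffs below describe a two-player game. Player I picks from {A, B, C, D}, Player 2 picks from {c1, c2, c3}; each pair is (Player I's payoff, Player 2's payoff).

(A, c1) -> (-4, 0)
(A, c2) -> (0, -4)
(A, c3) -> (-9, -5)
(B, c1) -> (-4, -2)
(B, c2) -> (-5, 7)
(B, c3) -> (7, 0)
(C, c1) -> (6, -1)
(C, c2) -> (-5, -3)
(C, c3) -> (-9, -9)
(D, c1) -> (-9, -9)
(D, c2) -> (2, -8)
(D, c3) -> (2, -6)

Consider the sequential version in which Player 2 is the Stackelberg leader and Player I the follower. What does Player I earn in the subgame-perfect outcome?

Work backward from Player I's decision.
- c1: BR = C, leader payoff -1.
- c2: BR = D, leader payoff -8.
- c3: BR = B, leader payoff 0.
Among -1, -8, 0, the best is 0 at c3. Subgame-perfect outcome: (B, c3) with payoffs (7, 0).

7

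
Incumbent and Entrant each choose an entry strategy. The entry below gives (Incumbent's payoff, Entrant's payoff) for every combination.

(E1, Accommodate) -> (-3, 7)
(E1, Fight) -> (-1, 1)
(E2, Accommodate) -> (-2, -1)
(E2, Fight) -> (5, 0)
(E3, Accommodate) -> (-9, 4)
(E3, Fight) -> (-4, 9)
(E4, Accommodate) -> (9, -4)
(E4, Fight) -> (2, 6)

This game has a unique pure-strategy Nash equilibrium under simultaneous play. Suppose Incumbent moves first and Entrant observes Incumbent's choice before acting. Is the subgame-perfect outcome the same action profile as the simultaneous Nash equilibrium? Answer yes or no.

Solve by backward induction (Incumbent leads).
- E1: Entrant compares 7, 1 and picks Accommodate; Incumbent would get -3.
- E2: Entrant compares -1, 0 and picks Fight; Incumbent would get 5.
- E3: Entrant compares 4, 9 and picks Fight; Incumbent would get -4.
- E4: Entrant compares -4, 6 and picks Fight; Incumbent would get 2.
Incumbent's induced payoffs are -3, 5, -4, 2, so Incumbent commits to E2. Subgame-perfect outcome: (E2, Fight) with payoffs (5, 0).
For the simultaneous game, intersect best replies.
Incumbent's best replies: Accommodate→E4; Fight→E2.
Entrant's best replies: E1→Accommodate; E2→Fight; E3→Fight; E4→Fight.
The unique mutual best reply is (E2, Fight), giving (5, 0).
Sequential outcome (E2, Fight) coincides with the Nash profile (E2, Fight).

yes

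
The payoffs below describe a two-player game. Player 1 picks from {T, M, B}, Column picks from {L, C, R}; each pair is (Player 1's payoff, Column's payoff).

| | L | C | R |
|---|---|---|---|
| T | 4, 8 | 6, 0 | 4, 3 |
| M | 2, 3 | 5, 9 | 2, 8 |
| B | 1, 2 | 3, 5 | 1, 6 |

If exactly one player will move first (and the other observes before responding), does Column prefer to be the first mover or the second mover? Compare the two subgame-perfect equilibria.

If Player 1 leads: Column's best replies are T→L, M→C, B→R; Player 1's induced payoffs 4, 5, 1; outcome (M, C), payoffs (5, 9).
If Column leads: Player 1's best replies are L→T, C→T, R→T; Column's induced payoffs 8, 0, 3; outcome (T, L), payoffs (4, 8).
Column gets 8 moving first and 9 moving second, so Column prefers to move second.

second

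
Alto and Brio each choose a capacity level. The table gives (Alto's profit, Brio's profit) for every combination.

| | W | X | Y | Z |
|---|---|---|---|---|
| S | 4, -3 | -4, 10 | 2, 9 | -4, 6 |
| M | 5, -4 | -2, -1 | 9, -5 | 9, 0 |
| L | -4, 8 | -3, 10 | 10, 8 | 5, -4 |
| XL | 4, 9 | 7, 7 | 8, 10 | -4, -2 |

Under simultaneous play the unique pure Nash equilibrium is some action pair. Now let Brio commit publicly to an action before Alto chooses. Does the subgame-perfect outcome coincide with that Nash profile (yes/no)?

no

Work backward from Alto's decision.
- W: Alto compares 4, 5, -4, 4 and picks M; Brio would get -4.
- X: Alto compares -4, -2, -3, 7 and picks XL; Brio would get 7.
- Y: Alto compares 2, 9, 10, 8 and picks L; Brio would get 8.
- Z: Alto compares -4, 9, 5, -4 and picks M; Brio would get 0.
Maximizing over -4, 7, 8, 0, Brio chooses Y. Subgame-perfect outcome: (L, Y) with payoffs (10, 8).
Now find the simultaneous Nash equilibrium.
Alto's best replies: W→M; X→XL; Y→L; Z→M.
Brio's best replies: S→X; M→Z; L→X; XL→Y.
Only (M, Z) has each player best-responding; Nash payoffs (9, 0).
Sequential outcome (L, Y) differs from the Nash profile (M, Z).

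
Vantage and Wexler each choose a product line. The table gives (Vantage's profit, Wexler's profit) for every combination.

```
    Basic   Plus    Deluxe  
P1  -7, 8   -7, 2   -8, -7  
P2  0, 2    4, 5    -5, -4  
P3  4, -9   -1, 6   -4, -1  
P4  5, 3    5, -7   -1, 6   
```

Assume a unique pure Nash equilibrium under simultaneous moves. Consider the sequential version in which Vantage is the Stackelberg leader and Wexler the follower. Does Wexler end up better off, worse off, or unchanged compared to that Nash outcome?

Wexler best-responds to each possible Vantage move:
- P1 → Wexler plays Basic (best of 8, 2, -7); Vantage gets -7.
- P2 → Wexler plays Plus (best of 2, 5, -4); Vantage gets 4.
- P3 → Wexler plays Plus (best of -9, 6, -1); Vantage gets -1.
- P4 → Wexler plays Deluxe (best of 3, -7, 6); Vantage gets -1.
Vantage's induced payoffs are -7, 4, -1, -1, so Vantage commits to P2. Subgame-perfect outcome: (P2, Plus) with payoffs (4, 5).
Under simultaneous play:
Vantage's best replies: Basic→P4; Plus→P4; Deluxe→P4.
Wexler's best replies: P1→Basic; P2→Plus; P3→Plus; P4→Deluxe.
Only (P4, Deluxe) has each player best-responding; Nash payoffs (-1, 6).
Wexler earns 5 sequentially versus 6 at the Nash outcome: worse off.

worse off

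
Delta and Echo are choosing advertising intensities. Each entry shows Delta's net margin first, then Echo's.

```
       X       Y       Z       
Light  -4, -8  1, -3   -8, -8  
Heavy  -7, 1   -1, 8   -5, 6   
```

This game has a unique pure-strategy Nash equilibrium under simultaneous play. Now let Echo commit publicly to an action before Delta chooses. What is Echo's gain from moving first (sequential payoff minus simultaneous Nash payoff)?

Backward induction with Echo moving first.
- X: BR = Light, leader payoff -8.
- Y: BR = Light, leader payoff -3.
- Z: BR = Heavy, leader payoff 6.
Maximizing over -8, -3, 6, Echo chooses Z. Subgame-perfect outcome: (Heavy, Z) with payoffs (-5, 6).
Now find the simultaneous Nash equilibrium.
Delta's best replies: X→Light; Y→Light; Z→Heavy.
Echo's best replies: Light→Y; Heavy→Y.
The unique mutual best reply is (Light, Y), giving (1, -3).
Echo's commitment gain: 6 − -3 = 9.

9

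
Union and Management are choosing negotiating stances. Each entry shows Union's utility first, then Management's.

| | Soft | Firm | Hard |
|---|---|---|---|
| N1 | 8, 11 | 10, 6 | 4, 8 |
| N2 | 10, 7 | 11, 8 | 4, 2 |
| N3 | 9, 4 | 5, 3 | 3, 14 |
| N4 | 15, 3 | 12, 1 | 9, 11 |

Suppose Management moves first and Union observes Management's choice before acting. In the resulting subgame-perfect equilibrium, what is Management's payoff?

11

Backward induction with Management moving first.
- Soft: BR = N4, leader payoff 3.
- Firm: BR = N4, leader payoff 1.
- Hard: BR = N4, leader payoff 11.
Among 3, 1, 11, the best is 11 at Hard. Subgame-perfect outcome: (N4, Hard) with payoffs (9, 11).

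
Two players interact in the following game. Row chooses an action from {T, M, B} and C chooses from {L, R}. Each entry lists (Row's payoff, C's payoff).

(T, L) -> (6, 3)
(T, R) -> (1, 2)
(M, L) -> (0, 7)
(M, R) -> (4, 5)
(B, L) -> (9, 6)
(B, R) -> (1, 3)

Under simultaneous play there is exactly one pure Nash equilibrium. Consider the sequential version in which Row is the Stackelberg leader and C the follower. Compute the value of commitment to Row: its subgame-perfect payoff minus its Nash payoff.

0

Solve by backward induction (Row leads).
- T: BR = L, leader payoff 6.
- M: BR = L, leader payoff 0.
- B: BR = L, leader payoff 9.
Maximizing over 6, 0, 9, Row chooses B. Subgame-perfect outcome: (B, L) with payoffs (9, 6).
For the simultaneous game, intersect best replies.
Row's best replies: L→B; R→M.
C's best replies: T→L; M→L; B→L.
Only (B, L) has each player best-responding; Nash payoffs (9, 6).
Row's commitment gain: 9 − 9 = 0.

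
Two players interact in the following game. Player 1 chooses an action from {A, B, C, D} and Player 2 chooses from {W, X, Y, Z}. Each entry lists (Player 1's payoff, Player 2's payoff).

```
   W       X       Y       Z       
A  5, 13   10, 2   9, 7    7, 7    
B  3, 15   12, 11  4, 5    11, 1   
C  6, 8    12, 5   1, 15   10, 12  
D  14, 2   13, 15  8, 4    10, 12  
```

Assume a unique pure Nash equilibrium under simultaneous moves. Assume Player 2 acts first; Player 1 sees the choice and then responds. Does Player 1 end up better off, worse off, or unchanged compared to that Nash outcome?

Work backward from Player 1's decision.
- W: Player 1 compares 5, 3, 6, 14 and picks D; Player 2 would get 2.
- X: Player 1 compares 10, 12, 12, 13 and picks D; Player 2 would get 15.
- Y: Player 1 compares 9, 4, 1, 8 and picks A; Player 2 would get 7.
- Z: Player 1 compares 7, 11, 10, 10 and picks B; Player 2 would get 1.
Maximizing over 2, 15, 7, 1, Player 2 chooses X. Subgame-perfect outcome: (D, X) with payoffs (13, 15).
Now find the simultaneous Nash equilibrium.
Player 1's best replies: W→D; X→D; Y→A; Z→B.
Player 2's best replies: A→W; B→W; C→Y; D→X.
The unique mutual best reply is (D, X), giving (13, 15).
Player 1 earns 13 sequentially versus 13 at the Nash outcome: unchanged.

unchanged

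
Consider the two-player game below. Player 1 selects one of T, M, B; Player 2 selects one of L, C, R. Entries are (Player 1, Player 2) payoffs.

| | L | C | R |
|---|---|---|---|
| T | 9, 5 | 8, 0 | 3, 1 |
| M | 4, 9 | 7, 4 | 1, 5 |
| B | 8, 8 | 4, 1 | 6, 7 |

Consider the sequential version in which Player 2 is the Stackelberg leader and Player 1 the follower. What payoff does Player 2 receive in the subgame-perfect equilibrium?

Player 1 best-responds to each possible Player 2 move:
- L: BR = T, leader payoff 5.
- C: BR = T, leader payoff 0.
- R: BR = B, leader payoff 7.
Player 2's induced payoffs are 5, 0, 7, so Player 2 commits to R. Subgame-perfect outcome: (B, R) with payoffs (6, 7).

7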